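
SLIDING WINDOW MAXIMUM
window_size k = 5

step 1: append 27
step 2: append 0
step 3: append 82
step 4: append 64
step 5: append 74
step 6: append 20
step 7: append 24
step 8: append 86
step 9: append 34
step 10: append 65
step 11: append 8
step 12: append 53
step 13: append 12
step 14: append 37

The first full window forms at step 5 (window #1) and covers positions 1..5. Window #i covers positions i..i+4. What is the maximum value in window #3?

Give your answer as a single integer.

Answer: 82

Derivation:
step 1: append 27 -> window=[27] (not full yet)
step 2: append 0 -> window=[27, 0] (not full yet)
step 3: append 82 -> window=[27, 0, 82] (not full yet)
step 4: append 64 -> window=[27, 0, 82, 64] (not full yet)
step 5: append 74 -> window=[27, 0, 82, 64, 74] -> max=82
step 6: append 20 -> window=[0, 82, 64, 74, 20] -> max=82
step 7: append 24 -> window=[82, 64, 74, 20, 24] -> max=82
Window #3 max = 82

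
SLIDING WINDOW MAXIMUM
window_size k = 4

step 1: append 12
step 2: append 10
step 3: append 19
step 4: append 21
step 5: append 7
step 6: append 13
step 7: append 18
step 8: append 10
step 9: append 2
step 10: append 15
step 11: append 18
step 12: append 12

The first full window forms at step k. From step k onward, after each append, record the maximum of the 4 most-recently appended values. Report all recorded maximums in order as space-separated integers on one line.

step 1: append 12 -> window=[12] (not full yet)
step 2: append 10 -> window=[12, 10] (not full yet)
step 3: append 19 -> window=[12, 10, 19] (not full yet)
step 4: append 21 -> window=[12, 10, 19, 21] -> max=21
step 5: append 7 -> window=[10, 19, 21, 7] -> max=21
step 6: append 13 -> window=[19, 21, 7, 13] -> max=21
step 7: append 18 -> window=[21, 7, 13, 18] -> max=21
step 8: append 10 -> window=[7, 13, 18, 10] -> max=18
step 9: append 2 -> window=[13, 18, 10, 2] -> max=18
step 10: append 15 -> window=[18, 10, 2, 15] -> max=18
step 11: append 18 -> window=[10, 2, 15, 18] -> max=18
step 12: append 12 -> window=[2, 15, 18, 12] -> max=18

Answer: 21 21 21 21 18 18 18 18 18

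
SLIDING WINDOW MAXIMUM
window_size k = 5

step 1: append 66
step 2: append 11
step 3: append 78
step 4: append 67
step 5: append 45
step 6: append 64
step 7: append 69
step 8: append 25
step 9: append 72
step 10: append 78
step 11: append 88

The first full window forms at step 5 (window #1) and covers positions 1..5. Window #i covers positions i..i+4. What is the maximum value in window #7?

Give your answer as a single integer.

Answer: 88

Derivation:
step 1: append 66 -> window=[66] (not full yet)
step 2: append 11 -> window=[66, 11] (not full yet)
step 3: append 78 -> window=[66, 11, 78] (not full yet)
step 4: append 67 -> window=[66, 11, 78, 67] (not full yet)
step 5: append 45 -> window=[66, 11, 78, 67, 45] -> max=78
step 6: append 64 -> window=[11, 78, 67, 45, 64] -> max=78
step 7: append 69 -> window=[78, 67, 45, 64, 69] -> max=78
step 8: append 25 -> window=[67, 45, 64, 69, 25] -> max=69
step 9: append 72 -> window=[45, 64, 69, 25, 72] -> max=72
step 10: append 78 -> window=[64, 69, 25, 72, 78] -> max=78
step 11: append 88 -> window=[69, 25, 72, 78, 88] -> max=88
Window #7 max = 88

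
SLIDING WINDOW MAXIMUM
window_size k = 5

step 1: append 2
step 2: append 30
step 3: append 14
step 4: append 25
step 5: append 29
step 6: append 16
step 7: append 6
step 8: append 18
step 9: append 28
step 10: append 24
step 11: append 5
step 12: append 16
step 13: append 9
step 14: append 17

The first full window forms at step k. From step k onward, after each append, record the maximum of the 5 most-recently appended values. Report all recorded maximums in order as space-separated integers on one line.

step 1: append 2 -> window=[2] (not full yet)
step 2: append 30 -> window=[2, 30] (not full yet)
step 3: append 14 -> window=[2, 30, 14] (not full yet)
step 4: append 25 -> window=[2, 30, 14, 25] (not full yet)
step 5: append 29 -> window=[2, 30, 14, 25, 29] -> max=30
step 6: append 16 -> window=[30, 14, 25, 29, 16] -> max=30
step 7: append 6 -> window=[14, 25, 29, 16, 6] -> max=29
step 8: append 18 -> window=[25, 29, 16, 6, 18] -> max=29
step 9: append 28 -> window=[29, 16, 6, 18, 28] -> max=29
step 10: append 24 -> window=[16, 6, 18, 28, 24] -> max=28
step 11: append 5 -> window=[6, 18, 28, 24, 5] -> max=28
step 12: append 16 -> window=[18, 28, 24, 5, 16] -> max=28
step 13: append 9 -> window=[28, 24, 5, 16, 9] -> max=28
step 14: append 17 -> window=[24, 5, 16, 9, 17] -> max=24

Answer: 30 30 29 29 29 28 28 28 28 24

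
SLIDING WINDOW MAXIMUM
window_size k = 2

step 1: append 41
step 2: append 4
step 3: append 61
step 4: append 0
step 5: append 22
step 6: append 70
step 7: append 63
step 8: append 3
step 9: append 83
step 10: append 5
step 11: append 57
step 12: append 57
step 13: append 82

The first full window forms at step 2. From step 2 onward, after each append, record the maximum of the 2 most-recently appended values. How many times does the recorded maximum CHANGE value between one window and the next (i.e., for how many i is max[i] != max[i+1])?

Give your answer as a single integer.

Answer: 7

Derivation:
step 1: append 41 -> window=[41] (not full yet)
step 2: append 4 -> window=[41, 4] -> max=41
step 3: append 61 -> window=[4, 61] -> max=61
step 4: append 0 -> window=[61, 0] -> max=61
step 5: append 22 -> window=[0, 22] -> max=22
step 6: append 70 -> window=[22, 70] -> max=70
step 7: append 63 -> window=[70, 63] -> max=70
step 8: append 3 -> window=[63, 3] -> max=63
step 9: append 83 -> window=[3, 83] -> max=83
step 10: append 5 -> window=[83, 5] -> max=83
step 11: append 57 -> window=[5, 57] -> max=57
step 12: append 57 -> window=[57, 57] -> max=57
step 13: append 82 -> window=[57, 82] -> max=82
Recorded maximums: 41 61 61 22 70 70 63 83 83 57 57 82
Changes between consecutive maximums: 7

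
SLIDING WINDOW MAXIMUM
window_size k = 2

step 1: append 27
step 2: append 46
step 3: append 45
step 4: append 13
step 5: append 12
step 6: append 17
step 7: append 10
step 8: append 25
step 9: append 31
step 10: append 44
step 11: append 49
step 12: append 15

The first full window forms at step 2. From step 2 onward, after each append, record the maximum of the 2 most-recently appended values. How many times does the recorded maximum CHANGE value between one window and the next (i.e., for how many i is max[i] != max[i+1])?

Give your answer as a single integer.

Answer: 7

Derivation:
step 1: append 27 -> window=[27] (not full yet)
step 2: append 46 -> window=[27, 46] -> max=46
step 3: append 45 -> window=[46, 45] -> max=46
step 4: append 13 -> window=[45, 13] -> max=45
step 5: append 12 -> window=[13, 12] -> max=13
step 6: append 17 -> window=[12, 17] -> max=17
step 7: append 10 -> window=[17, 10] -> max=17
step 8: append 25 -> window=[10, 25] -> max=25
step 9: append 31 -> window=[25, 31] -> max=31
step 10: append 44 -> window=[31, 44] -> max=44
step 11: append 49 -> window=[44, 49] -> max=49
step 12: append 15 -> window=[49, 15] -> max=49
Recorded maximums: 46 46 45 13 17 17 25 31 44 49 49
Changes between consecutive maximums: 7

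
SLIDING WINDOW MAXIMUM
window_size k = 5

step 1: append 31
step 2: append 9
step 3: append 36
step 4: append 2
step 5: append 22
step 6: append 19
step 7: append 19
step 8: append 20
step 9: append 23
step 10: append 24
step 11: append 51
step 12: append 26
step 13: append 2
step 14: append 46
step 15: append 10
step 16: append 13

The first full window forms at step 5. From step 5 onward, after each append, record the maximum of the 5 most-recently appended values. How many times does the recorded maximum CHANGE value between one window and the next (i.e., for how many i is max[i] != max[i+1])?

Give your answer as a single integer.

Answer: 5

Derivation:
step 1: append 31 -> window=[31] (not full yet)
step 2: append 9 -> window=[31, 9] (not full yet)
step 3: append 36 -> window=[31, 9, 36] (not full yet)
step 4: append 2 -> window=[31, 9, 36, 2] (not full yet)
step 5: append 22 -> window=[31, 9, 36, 2, 22] -> max=36
step 6: append 19 -> window=[9, 36, 2, 22, 19] -> max=36
step 7: append 19 -> window=[36, 2, 22, 19, 19] -> max=36
step 8: append 20 -> window=[2, 22, 19, 19, 20] -> max=22
step 9: append 23 -> window=[22, 19, 19, 20, 23] -> max=23
step 10: append 24 -> window=[19, 19, 20, 23, 24] -> max=24
step 11: append 51 -> window=[19, 20, 23, 24, 51] -> max=51
step 12: append 26 -> window=[20, 23, 24, 51, 26] -> max=51
step 13: append 2 -> window=[23, 24, 51, 26, 2] -> max=51
step 14: append 46 -> window=[24, 51, 26, 2, 46] -> max=51
step 15: append 10 -> window=[51, 26, 2, 46, 10] -> max=51
step 16: append 13 -> window=[26, 2, 46, 10, 13] -> max=46
Recorded maximums: 36 36 36 22 23 24 51 51 51 51 51 46
Changes between consecutive maximums: 5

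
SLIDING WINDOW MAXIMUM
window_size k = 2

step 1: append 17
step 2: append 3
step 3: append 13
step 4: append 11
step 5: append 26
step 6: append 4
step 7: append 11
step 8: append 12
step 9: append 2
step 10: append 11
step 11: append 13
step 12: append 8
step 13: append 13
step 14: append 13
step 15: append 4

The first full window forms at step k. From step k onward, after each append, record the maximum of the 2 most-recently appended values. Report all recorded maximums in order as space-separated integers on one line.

Answer: 17 13 13 26 26 11 12 12 11 13 13 13 13 13

Derivation:
step 1: append 17 -> window=[17] (not full yet)
step 2: append 3 -> window=[17, 3] -> max=17
step 3: append 13 -> window=[3, 13] -> max=13
step 4: append 11 -> window=[13, 11] -> max=13
step 5: append 26 -> window=[11, 26] -> max=26
step 6: append 4 -> window=[26, 4] -> max=26
step 7: append 11 -> window=[4, 11] -> max=11
step 8: append 12 -> window=[11, 12] -> max=12
step 9: append 2 -> window=[12, 2] -> max=12
step 10: append 11 -> window=[2, 11] -> max=11
step 11: append 13 -> window=[11, 13] -> max=13
step 12: append 8 -> window=[13, 8] -> max=13
step 13: append 13 -> window=[8, 13] -> max=13
step 14: append 13 -> window=[13, 13] -> max=13
step 15: append 4 -> window=[13, 4] -> max=13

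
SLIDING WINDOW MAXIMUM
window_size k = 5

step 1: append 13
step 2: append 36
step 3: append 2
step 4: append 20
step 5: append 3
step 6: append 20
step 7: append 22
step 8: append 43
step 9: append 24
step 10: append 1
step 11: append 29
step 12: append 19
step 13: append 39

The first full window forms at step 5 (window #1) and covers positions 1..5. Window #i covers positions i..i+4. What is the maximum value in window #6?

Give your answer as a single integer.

Answer: 43

Derivation:
step 1: append 13 -> window=[13] (not full yet)
step 2: append 36 -> window=[13, 36] (not full yet)
step 3: append 2 -> window=[13, 36, 2] (not full yet)
step 4: append 20 -> window=[13, 36, 2, 20] (not full yet)
step 5: append 3 -> window=[13, 36, 2, 20, 3] -> max=36
step 6: append 20 -> window=[36, 2, 20, 3, 20] -> max=36
step 7: append 22 -> window=[2, 20, 3, 20, 22] -> max=22
step 8: append 43 -> window=[20, 3, 20, 22, 43] -> max=43
step 9: append 24 -> window=[3, 20, 22, 43, 24] -> max=43
step 10: append 1 -> window=[20, 22, 43, 24, 1] -> max=43
Window #6 max = 43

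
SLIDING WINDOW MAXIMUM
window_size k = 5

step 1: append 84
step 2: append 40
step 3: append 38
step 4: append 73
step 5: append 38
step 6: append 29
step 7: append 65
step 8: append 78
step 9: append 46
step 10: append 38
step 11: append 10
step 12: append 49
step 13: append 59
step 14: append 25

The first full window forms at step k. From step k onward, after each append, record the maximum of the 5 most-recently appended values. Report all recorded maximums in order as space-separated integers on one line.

Answer: 84 73 73 78 78 78 78 78 59 59

Derivation:
step 1: append 84 -> window=[84] (not full yet)
step 2: append 40 -> window=[84, 40] (not full yet)
step 3: append 38 -> window=[84, 40, 38] (not full yet)
step 4: append 73 -> window=[84, 40, 38, 73] (not full yet)
step 5: append 38 -> window=[84, 40, 38, 73, 38] -> max=84
step 6: append 29 -> window=[40, 38, 73, 38, 29] -> max=73
step 7: append 65 -> window=[38, 73, 38, 29, 65] -> max=73
step 8: append 78 -> window=[73, 38, 29, 65, 78] -> max=78
step 9: append 46 -> window=[38, 29, 65, 78, 46] -> max=78
step 10: append 38 -> window=[29, 65, 78, 46, 38] -> max=78
step 11: append 10 -> window=[65, 78, 46, 38, 10] -> max=78
step 12: append 49 -> window=[78, 46, 38, 10, 49] -> max=78
step 13: append 59 -> window=[46, 38, 10, 49, 59] -> max=59
step 14: append 25 -> window=[38, 10, 49, 59, 25] -> max=59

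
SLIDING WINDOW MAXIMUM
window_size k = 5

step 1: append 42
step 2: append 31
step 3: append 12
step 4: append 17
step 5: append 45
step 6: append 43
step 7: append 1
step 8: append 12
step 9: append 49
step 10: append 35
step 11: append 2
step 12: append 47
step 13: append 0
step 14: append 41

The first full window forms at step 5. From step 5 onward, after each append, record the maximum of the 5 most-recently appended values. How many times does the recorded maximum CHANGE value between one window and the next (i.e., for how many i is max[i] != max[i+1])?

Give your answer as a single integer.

Answer: 2

Derivation:
step 1: append 42 -> window=[42] (not full yet)
step 2: append 31 -> window=[42, 31] (not full yet)
step 3: append 12 -> window=[42, 31, 12] (not full yet)
step 4: append 17 -> window=[42, 31, 12, 17] (not full yet)
step 5: append 45 -> window=[42, 31, 12, 17, 45] -> max=45
step 6: append 43 -> window=[31, 12, 17, 45, 43] -> max=45
step 7: append 1 -> window=[12, 17, 45, 43, 1] -> max=45
step 8: append 12 -> window=[17, 45, 43, 1, 12] -> max=45
step 9: append 49 -> window=[45, 43, 1, 12, 49] -> max=49
step 10: append 35 -> window=[43, 1, 12, 49, 35] -> max=49
step 11: append 2 -> window=[1, 12, 49, 35, 2] -> max=49
step 12: append 47 -> window=[12, 49, 35, 2, 47] -> max=49
step 13: append 0 -> window=[49, 35, 2, 47, 0] -> max=49
step 14: append 41 -> window=[35, 2, 47, 0, 41] -> max=47
Recorded maximums: 45 45 45 45 49 49 49 49 49 47
Changes between consecutive maximums: 2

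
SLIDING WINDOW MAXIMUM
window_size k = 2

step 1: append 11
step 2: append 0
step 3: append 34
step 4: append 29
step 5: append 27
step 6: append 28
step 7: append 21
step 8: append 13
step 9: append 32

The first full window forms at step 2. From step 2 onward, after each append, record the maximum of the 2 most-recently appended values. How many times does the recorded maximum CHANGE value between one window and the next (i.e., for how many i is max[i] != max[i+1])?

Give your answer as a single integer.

Answer: 5

Derivation:
step 1: append 11 -> window=[11] (not full yet)
step 2: append 0 -> window=[11, 0] -> max=11
step 3: append 34 -> window=[0, 34] -> max=34
step 4: append 29 -> window=[34, 29] -> max=34
step 5: append 27 -> window=[29, 27] -> max=29
step 6: append 28 -> window=[27, 28] -> max=28
step 7: append 21 -> window=[28, 21] -> max=28
step 8: append 13 -> window=[21, 13] -> max=21
step 9: append 32 -> window=[13, 32] -> max=32
Recorded maximums: 11 34 34 29 28 28 21 32
Changes between consecutive maximums: 5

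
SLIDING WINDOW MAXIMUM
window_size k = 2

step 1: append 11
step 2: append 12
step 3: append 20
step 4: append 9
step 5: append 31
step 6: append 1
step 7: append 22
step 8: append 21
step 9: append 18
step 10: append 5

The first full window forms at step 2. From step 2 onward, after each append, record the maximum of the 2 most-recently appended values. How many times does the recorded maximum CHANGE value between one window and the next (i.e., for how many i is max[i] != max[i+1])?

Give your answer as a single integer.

step 1: append 11 -> window=[11] (not full yet)
step 2: append 12 -> window=[11, 12] -> max=12
step 3: append 20 -> window=[12, 20] -> max=20
step 4: append 9 -> window=[20, 9] -> max=20
step 5: append 31 -> window=[9, 31] -> max=31
step 6: append 1 -> window=[31, 1] -> max=31
step 7: append 22 -> window=[1, 22] -> max=22
step 8: append 21 -> window=[22, 21] -> max=22
step 9: append 18 -> window=[21, 18] -> max=21
step 10: append 5 -> window=[18, 5] -> max=18
Recorded maximums: 12 20 20 31 31 22 22 21 18
Changes between consecutive maximums: 5

Answer: 5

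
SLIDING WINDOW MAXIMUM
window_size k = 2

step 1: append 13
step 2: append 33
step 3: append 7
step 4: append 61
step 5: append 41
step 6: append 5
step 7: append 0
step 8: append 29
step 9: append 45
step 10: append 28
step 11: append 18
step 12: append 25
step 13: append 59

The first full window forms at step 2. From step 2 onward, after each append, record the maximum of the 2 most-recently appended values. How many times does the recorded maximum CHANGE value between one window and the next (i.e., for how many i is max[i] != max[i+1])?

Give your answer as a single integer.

Answer: 8

Derivation:
step 1: append 13 -> window=[13] (not full yet)
step 2: append 33 -> window=[13, 33] -> max=33
step 3: append 7 -> window=[33, 7] -> max=33
step 4: append 61 -> window=[7, 61] -> max=61
step 5: append 41 -> window=[61, 41] -> max=61
step 6: append 5 -> window=[41, 5] -> max=41
step 7: append 0 -> window=[5, 0] -> max=5
step 8: append 29 -> window=[0, 29] -> max=29
step 9: append 45 -> window=[29, 45] -> max=45
step 10: append 28 -> window=[45, 28] -> max=45
step 11: append 18 -> window=[28, 18] -> max=28
step 12: append 25 -> window=[18, 25] -> max=25
step 13: append 59 -> window=[25, 59] -> max=59
Recorded maximums: 33 33 61 61 41 5 29 45 45 28 25 59
Changes between consecutive maximums: 8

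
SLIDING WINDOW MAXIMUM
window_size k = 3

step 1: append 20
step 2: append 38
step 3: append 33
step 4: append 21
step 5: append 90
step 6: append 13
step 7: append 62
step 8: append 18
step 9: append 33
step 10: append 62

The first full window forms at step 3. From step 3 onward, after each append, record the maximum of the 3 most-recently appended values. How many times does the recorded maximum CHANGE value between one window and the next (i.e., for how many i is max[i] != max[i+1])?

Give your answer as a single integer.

Answer: 2

Derivation:
step 1: append 20 -> window=[20] (not full yet)
step 2: append 38 -> window=[20, 38] (not full yet)
step 3: append 33 -> window=[20, 38, 33] -> max=38
step 4: append 21 -> window=[38, 33, 21] -> max=38
step 5: append 90 -> window=[33, 21, 90] -> max=90
step 6: append 13 -> window=[21, 90, 13] -> max=90
step 7: append 62 -> window=[90, 13, 62] -> max=90
step 8: append 18 -> window=[13, 62, 18] -> max=62
step 9: append 33 -> window=[62, 18, 33] -> max=62
step 10: append 62 -> window=[18, 33, 62] -> max=62
Recorded maximums: 38 38 90 90 90 62 62 62
Changes between consecutive maximums: 2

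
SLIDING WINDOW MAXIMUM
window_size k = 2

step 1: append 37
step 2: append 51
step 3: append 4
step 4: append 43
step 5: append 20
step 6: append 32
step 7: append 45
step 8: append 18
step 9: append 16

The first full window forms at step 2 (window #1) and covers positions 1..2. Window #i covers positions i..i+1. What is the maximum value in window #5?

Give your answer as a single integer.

Answer: 32

Derivation:
step 1: append 37 -> window=[37] (not full yet)
step 2: append 51 -> window=[37, 51] -> max=51
step 3: append 4 -> window=[51, 4] -> max=51
step 4: append 43 -> window=[4, 43] -> max=43
step 5: append 20 -> window=[43, 20] -> max=43
step 6: append 32 -> window=[20, 32] -> max=32
Window #5 max = 32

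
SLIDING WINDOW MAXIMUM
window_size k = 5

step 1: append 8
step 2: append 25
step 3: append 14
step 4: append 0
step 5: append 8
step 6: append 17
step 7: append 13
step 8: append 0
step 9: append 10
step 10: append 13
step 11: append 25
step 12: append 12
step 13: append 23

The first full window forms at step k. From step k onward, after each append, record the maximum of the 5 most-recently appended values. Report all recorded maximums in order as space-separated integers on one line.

step 1: append 8 -> window=[8] (not full yet)
step 2: append 25 -> window=[8, 25] (not full yet)
step 3: append 14 -> window=[8, 25, 14] (not full yet)
step 4: append 0 -> window=[8, 25, 14, 0] (not full yet)
step 5: append 8 -> window=[8, 25, 14, 0, 8] -> max=25
step 6: append 17 -> window=[25, 14, 0, 8, 17] -> max=25
step 7: append 13 -> window=[14, 0, 8, 17, 13] -> max=17
step 8: append 0 -> window=[0, 8, 17, 13, 0] -> max=17
step 9: append 10 -> window=[8, 17, 13, 0, 10] -> max=17
step 10: append 13 -> window=[17, 13, 0, 10, 13] -> max=17
step 11: append 25 -> window=[13, 0, 10, 13, 25] -> max=25
step 12: append 12 -> window=[0, 10, 13, 25, 12] -> max=25
step 13: append 23 -> window=[10, 13, 25, 12, 23] -> max=25

Answer: 25 25 17 17 17 17 25 25 25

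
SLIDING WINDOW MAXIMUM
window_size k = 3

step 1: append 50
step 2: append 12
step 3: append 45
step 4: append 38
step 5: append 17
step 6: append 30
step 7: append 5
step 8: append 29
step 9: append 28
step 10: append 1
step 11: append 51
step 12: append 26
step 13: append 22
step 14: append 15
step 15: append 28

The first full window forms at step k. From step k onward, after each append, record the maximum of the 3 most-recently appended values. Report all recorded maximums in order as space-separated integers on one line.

step 1: append 50 -> window=[50] (not full yet)
step 2: append 12 -> window=[50, 12] (not full yet)
step 3: append 45 -> window=[50, 12, 45] -> max=50
step 4: append 38 -> window=[12, 45, 38] -> max=45
step 5: append 17 -> window=[45, 38, 17] -> max=45
step 6: append 30 -> window=[38, 17, 30] -> max=38
step 7: append 5 -> window=[17, 30, 5] -> max=30
step 8: append 29 -> window=[30, 5, 29] -> max=30
step 9: append 28 -> window=[5, 29, 28] -> max=29
step 10: append 1 -> window=[29, 28, 1] -> max=29
step 11: append 51 -> window=[28, 1, 51] -> max=51
step 12: append 26 -> window=[1, 51, 26] -> max=51
step 13: append 22 -> window=[51, 26, 22] -> max=51
step 14: append 15 -> window=[26, 22, 15] -> max=26
step 15: append 28 -> window=[22, 15, 28] -> max=28

Answer: 50 45 45 38 30 30 29 29 51 51 51 26 28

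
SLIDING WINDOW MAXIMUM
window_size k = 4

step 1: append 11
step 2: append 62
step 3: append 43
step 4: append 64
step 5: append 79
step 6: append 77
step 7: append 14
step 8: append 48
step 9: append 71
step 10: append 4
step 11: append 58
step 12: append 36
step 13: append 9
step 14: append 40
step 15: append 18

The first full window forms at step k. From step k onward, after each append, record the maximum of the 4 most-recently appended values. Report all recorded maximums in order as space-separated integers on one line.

Answer: 64 79 79 79 79 77 71 71 71 58 58 40

Derivation:
step 1: append 11 -> window=[11] (not full yet)
step 2: append 62 -> window=[11, 62] (not full yet)
step 3: append 43 -> window=[11, 62, 43] (not full yet)
step 4: append 64 -> window=[11, 62, 43, 64] -> max=64
step 5: append 79 -> window=[62, 43, 64, 79] -> max=79
step 6: append 77 -> window=[43, 64, 79, 77] -> max=79
step 7: append 14 -> window=[64, 79, 77, 14] -> max=79
step 8: append 48 -> window=[79, 77, 14, 48] -> max=79
step 9: append 71 -> window=[77, 14, 48, 71] -> max=77
step 10: append 4 -> window=[14, 48, 71, 4] -> max=71
step 11: append 58 -> window=[48, 71, 4, 58] -> max=71
step 12: append 36 -> window=[71, 4, 58, 36] -> max=71
step 13: append 9 -> window=[4, 58, 36, 9] -> max=58
step 14: append 40 -> window=[58, 36, 9, 40] -> max=58
step 15: append 18 -> window=[36, 9, 40, 18] -> max=40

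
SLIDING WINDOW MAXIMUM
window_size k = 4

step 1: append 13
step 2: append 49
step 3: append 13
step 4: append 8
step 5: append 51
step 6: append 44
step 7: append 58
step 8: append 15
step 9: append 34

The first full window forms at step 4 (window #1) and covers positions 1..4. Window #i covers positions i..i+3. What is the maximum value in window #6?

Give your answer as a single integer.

Answer: 58

Derivation:
step 1: append 13 -> window=[13] (not full yet)
step 2: append 49 -> window=[13, 49] (not full yet)
step 3: append 13 -> window=[13, 49, 13] (not full yet)
step 4: append 8 -> window=[13, 49, 13, 8] -> max=49
step 5: append 51 -> window=[49, 13, 8, 51] -> max=51
step 6: append 44 -> window=[13, 8, 51, 44] -> max=51
step 7: append 58 -> window=[8, 51, 44, 58] -> max=58
step 8: append 15 -> window=[51, 44, 58, 15] -> max=58
step 9: append 34 -> window=[44, 58, 15, 34] -> max=58
Window #6 max = 58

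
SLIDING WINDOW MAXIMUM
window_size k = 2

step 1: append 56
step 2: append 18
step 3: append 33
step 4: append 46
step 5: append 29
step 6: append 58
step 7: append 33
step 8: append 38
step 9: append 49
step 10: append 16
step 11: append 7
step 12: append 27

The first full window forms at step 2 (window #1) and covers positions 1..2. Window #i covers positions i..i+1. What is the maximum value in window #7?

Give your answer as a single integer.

Answer: 38

Derivation:
step 1: append 56 -> window=[56] (not full yet)
step 2: append 18 -> window=[56, 18] -> max=56
step 3: append 33 -> window=[18, 33] -> max=33
step 4: append 46 -> window=[33, 46] -> max=46
step 5: append 29 -> window=[46, 29] -> max=46
step 6: append 58 -> window=[29, 58] -> max=58
step 7: append 33 -> window=[58, 33] -> max=58
step 8: append 38 -> window=[33, 38] -> max=38
Window #7 max = 38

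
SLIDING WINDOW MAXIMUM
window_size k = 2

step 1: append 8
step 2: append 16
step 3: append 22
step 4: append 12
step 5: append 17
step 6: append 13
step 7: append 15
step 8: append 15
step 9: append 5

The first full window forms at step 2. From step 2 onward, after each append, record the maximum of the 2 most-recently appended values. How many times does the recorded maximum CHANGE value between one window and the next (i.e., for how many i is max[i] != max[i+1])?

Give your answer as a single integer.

step 1: append 8 -> window=[8] (not full yet)
step 2: append 16 -> window=[8, 16] -> max=16
step 3: append 22 -> window=[16, 22] -> max=22
step 4: append 12 -> window=[22, 12] -> max=22
step 5: append 17 -> window=[12, 17] -> max=17
step 6: append 13 -> window=[17, 13] -> max=17
step 7: append 15 -> window=[13, 15] -> max=15
step 8: append 15 -> window=[15, 15] -> max=15
step 9: append 5 -> window=[15, 5] -> max=15
Recorded maximums: 16 22 22 17 17 15 15 15
Changes between consecutive maximums: 3

Answer: 3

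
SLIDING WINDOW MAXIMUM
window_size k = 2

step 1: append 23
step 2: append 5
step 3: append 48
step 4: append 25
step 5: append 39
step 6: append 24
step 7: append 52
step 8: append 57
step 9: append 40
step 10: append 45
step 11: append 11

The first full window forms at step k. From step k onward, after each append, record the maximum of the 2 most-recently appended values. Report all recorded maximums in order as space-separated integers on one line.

Answer: 23 48 48 39 39 52 57 57 45 45

Derivation:
step 1: append 23 -> window=[23] (not full yet)
step 2: append 5 -> window=[23, 5] -> max=23
step 3: append 48 -> window=[5, 48] -> max=48
step 4: append 25 -> window=[48, 25] -> max=48
step 5: append 39 -> window=[25, 39] -> max=39
step 6: append 24 -> window=[39, 24] -> max=39
step 7: append 52 -> window=[24, 52] -> max=52
step 8: append 57 -> window=[52, 57] -> max=57
step 9: append 40 -> window=[57, 40] -> max=57
step 10: append 45 -> window=[40, 45] -> max=45
step 11: append 11 -> window=[45, 11] -> max=45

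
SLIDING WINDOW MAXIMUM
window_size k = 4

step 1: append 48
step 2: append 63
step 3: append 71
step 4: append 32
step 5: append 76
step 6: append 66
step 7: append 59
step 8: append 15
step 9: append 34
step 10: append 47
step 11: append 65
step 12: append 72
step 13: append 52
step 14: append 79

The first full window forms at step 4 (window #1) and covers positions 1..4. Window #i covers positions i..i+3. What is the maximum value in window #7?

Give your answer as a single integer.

Answer: 59

Derivation:
step 1: append 48 -> window=[48] (not full yet)
step 2: append 63 -> window=[48, 63] (not full yet)
step 3: append 71 -> window=[48, 63, 71] (not full yet)
step 4: append 32 -> window=[48, 63, 71, 32] -> max=71
step 5: append 76 -> window=[63, 71, 32, 76] -> max=76
step 6: append 66 -> window=[71, 32, 76, 66] -> max=76
step 7: append 59 -> window=[32, 76, 66, 59] -> max=76
step 8: append 15 -> window=[76, 66, 59, 15] -> max=76
step 9: append 34 -> window=[66, 59, 15, 34] -> max=66
step 10: append 47 -> window=[59, 15, 34, 47] -> max=59
Window #7 max = 59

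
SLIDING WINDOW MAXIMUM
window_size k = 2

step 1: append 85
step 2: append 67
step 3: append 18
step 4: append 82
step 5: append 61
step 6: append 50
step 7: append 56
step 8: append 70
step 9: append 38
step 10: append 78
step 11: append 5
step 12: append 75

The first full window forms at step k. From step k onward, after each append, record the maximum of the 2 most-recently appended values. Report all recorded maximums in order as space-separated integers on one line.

Answer: 85 67 82 82 61 56 70 70 78 78 75

Derivation:
step 1: append 85 -> window=[85] (not full yet)
step 2: append 67 -> window=[85, 67] -> max=85
step 3: append 18 -> window=[67, 18] -> max=67
step 4: append 82 -> window=[18, 82] -> max=82
step 5: append 61 -> window=[82, 61] -> max=82
step 6: append 50 -> window=[61, 50] -> max=61
step 7: append 56 -> window=[50, 56] -> max=56
step 8: append 70 -> window=[56, 70] -> max=70
step 9: append 38 -> window=[70, 38] -> max=70
step 10: append 78 -> window=[38, 78] -> max=78
step 11: append 5 -> window=[78, 5] -> max=78
step 12: append 75 -> window=[5, 75] -> max=75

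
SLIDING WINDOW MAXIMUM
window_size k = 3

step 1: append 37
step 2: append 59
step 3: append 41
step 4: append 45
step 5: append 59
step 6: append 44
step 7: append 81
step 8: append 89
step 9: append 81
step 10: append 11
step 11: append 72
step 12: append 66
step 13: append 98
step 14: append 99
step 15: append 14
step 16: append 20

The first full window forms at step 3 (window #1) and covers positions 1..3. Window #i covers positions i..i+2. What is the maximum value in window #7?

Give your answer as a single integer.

Answer: 89

Derivation:
step 1: append 37 -> window=[37] (not full yet)
step 2: append 59 -> window=[37, 59] (not full yet)
step 3: append 41 -> window=[37, 59, 41] -> max=59
step 4: append 45 -> window=[59, 41, 45] -> max=59
step 5: append 59 -> window=[41, 45, 59] -> max=59
step 6: append 44 -> window=[45, 59, 44] -> max=59
step 7: append 81 -> window=[59, 44, 81] -> max=81
step 8: append 89 -> window=[44, 81, 89] -> max=89
step 9: append 81 -> window=[81, 89, 81] -> max=89
Window #7 max = 89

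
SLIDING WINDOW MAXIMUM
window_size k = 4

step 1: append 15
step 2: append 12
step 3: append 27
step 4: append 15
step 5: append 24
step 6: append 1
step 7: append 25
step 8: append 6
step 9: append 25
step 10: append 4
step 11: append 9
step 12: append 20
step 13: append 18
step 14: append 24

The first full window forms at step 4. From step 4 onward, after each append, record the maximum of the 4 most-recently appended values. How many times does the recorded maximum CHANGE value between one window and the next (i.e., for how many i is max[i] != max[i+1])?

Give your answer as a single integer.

step 1: append 15 -> window=[15] (not full yet)
step 2: append 12 -> window=[15, 12] (not full yet)
step 3: append 27 -> window=[15, 12, 27] (not full yet)
step 4: append 15 -> window=[15, 12, 27, 15] -> max=27
step 5: append 24 -> window=[12, 27, 15, 24] -> max=27
step 6: append 1 -> window=[27, 15, 24, 1] -> max=27
step 7: append 25 -> window=[15, 24, 1, 25] -> max=25
step 8: append 6 -> window=[24, 1, 25, 6] -> max=25
step 9: append 25 -> window=[1, 25, 6, 25] -> max=25
step 10: append 4 -> window=[25, 6, 25, 4] -> max=25
step 11: append 9 -> window=[6, 25, 4, 9] -> max=25
step 12: append 20 -> window=[25, 4, 9, 20] -> max=25
step 13: append 18 -> window=[4, 9, 20, 18] -> max=20
step 14: append 24 -> window=[9, 20, 18, 24] -> max=24
Recorded maximums: 27 27 27 25 25 25 25 25 25 20 24
Changes between consecutive maximums: 3

Answer: 3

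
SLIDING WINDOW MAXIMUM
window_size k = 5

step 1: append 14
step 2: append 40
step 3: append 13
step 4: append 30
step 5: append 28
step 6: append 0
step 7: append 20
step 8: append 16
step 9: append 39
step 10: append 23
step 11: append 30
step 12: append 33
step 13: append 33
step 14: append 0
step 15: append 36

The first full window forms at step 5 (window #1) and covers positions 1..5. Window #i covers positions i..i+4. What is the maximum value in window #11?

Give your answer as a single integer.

Answer: 36

Derivation:
step 1: append 14 -> window=[14] (not full yet)
step 2: append 40 -> window=[14, 40] (not full yet)
step 3: append 13 -> window=[14, 40, 13] (not full yet)
step 4: append 30 -> window=[14, 40, 13, 30] (not full yet)
step 5: append 28 -> window=[14, 40, 13, 30, 28] -> max=40
step 6: append 0 -> window=[40, 13, 30, 28, 0] -> max=40
step 7: append 20 -> window=[13, 30, 28, 0, 20] -> max=30
step 8: append 16 -> window=[30, 28, 0, 20, 16] -> max=30
step 9: append 39 -> window=[28, 0, 20, 16, 39] -> max=39
step 10: append 23 -> window=[0, 20, 16, 39, 23] -> max=39
step 11: append 30 -> window=[20, 16, 39, 23, 30] -> max=39
step 12: append 33 -> window=[16, 39, 23, 30, 33] -> max=39
step 13: append 33 -> window=[39, 23, 30, 33, 33] -> max=39
step 14: append 0 -> window=[23, 30, 33, 33, 0] -> max=33
step 15: append 36 -> window=[30, 33, 33, 0, 36] -> max=36
Window #11 max = 36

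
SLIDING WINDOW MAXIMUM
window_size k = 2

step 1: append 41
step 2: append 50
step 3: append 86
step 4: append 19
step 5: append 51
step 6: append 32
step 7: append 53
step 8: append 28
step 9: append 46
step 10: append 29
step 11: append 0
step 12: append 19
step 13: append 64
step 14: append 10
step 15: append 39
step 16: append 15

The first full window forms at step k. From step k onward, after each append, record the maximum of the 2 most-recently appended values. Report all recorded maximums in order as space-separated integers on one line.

step 1: append 41 -> window=[41] (not full yet)
step 2: append 50 -> window=[41, 50] -> max=50
step 3: append 86 -> window=[50, 86] -> max=86
step 4: append 19 -> window=[86, 19] -> max=86
step 5: append 51 -> window=[19, 51] -> max=51
step 6: append 32 -> window=[51, 32] -> max=51
step 7: append 53 -> window=[32, 53] -> max=53
step 8: append 28 -> window=[53, 28] -> max=53
step 9: append 46 -> window=[28, 46] -> max=46
step 10: append 29 -> window=[46, 29] -> max=46
step 11: append 0 -> window=[29, 0] -> max=29
step 12: append 19 -> window=[0, 19] -> max=19
step 13: append 64 -> window=[19, 64] -> max=64
step 14: append 10 -> window=[64, 10] -> max=64
step 15: append 39 -> window=[10, 39] -> max=39
step 16: append 15 -> window=[39, 15] -> max=39

Answer: 50 86 86 51 51 53 53 46 46 29 19 64 64 39 39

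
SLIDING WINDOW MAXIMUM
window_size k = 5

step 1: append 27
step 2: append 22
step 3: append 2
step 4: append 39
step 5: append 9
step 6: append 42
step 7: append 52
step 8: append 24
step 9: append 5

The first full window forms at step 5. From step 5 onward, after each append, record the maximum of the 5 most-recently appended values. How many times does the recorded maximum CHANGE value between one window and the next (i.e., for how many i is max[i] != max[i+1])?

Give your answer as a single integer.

Answer: 2

Derivation:
step 1: append 27 -> window=[27] (not full yet)
step 2: append 22 -> window=[27, 22] (not full yet)
step 3: append 2 -> window=[27, 22, 2] (not full yet)
step 4: append 39 -> window=[27, 22, 2, 39] (not full yet)
step 5: append 9 -> window=[27, 22, 2, 39, 9] -> max=39
step 6: append 42 -> window=[22, 2, 39, 9, 42] -> max=42
step 7: append 52 -> window=[2, 39, 9, 42, 52] -> max=52
step 8: append 24 -> window=[39, 9, 42, 52, 24] -> max=52
step 9: append 5 -> window=[9, 42, 52, 24, 5] -> max=52
Recorded maximums: 39 42 52 52 52
Changes between consecutive maximums: 2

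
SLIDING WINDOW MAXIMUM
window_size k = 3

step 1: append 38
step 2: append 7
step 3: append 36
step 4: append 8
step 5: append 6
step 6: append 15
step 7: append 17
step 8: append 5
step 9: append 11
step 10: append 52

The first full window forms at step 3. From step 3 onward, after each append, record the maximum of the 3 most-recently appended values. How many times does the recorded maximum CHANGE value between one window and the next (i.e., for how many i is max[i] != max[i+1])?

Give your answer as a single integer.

step 1: append 38 -> window=[38] (not full yet)
step 2: append 7 -> window=[38, 7] (not full yet)
step 3: append 36 -> window=[38, 7, 36] -> max=38
step 4: append 8 -> window=[7, 36, 8] -> max=36
step 5: append 6 -> window=[36, 8, 6] -> max=36
step 6: append 15 -> window=[8, 6, 15] -> max=15
step 7: append 17 -> window=[6, 15, 17] -> max=17
step 8: append 5 -> window=[15, 17, 5] -> max=17
step 9: append 11 -> window=[17, 5, 11] -> max=17
step 10: append 52 -> window=[5, 11, 52] -> max=52
Recorded maximums: 38 36 36 15 17 17 17 52
Changes between consecutive maximums: 4

Answer: 4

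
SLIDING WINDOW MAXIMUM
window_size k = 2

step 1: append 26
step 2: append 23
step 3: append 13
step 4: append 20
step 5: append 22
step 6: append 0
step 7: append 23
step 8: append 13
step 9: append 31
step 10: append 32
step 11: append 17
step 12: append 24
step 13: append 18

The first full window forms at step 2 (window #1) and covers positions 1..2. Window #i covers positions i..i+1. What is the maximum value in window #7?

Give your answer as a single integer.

Answer: 23

Derivation:
step 1: append 26 -> window=[26] (not full yet)
step 2: append 23 -> window=[26, 23] -> max=26
step 3: append 13 -> window=[23, 13] -> max=23
step 4: append 20 -> window=[13, 20] -> max=20
step 5: append 22 -> window=[20, 22] -> max=22
step 6: append 0 -> window=[22, 0] -> max=22
step 7: append 23 -> window=[0, 23] -> max=23
step 8: append 13 -> window=[23, 13] -> max=23
Window #7 max = 23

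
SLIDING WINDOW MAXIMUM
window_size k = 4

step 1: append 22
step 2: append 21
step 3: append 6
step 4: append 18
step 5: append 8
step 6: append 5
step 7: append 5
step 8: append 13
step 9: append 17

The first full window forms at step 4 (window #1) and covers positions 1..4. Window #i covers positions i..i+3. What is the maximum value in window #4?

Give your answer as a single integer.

Answer: 18

Derivation:
step 1: append 22 -> window=[22] (not full yet)
step 2: append 21 -> window=[22, 21] (not full yet)
step 3: append 6 -> window=[22, 21, 6] (not full yet)
step 4: append 18 -> window=[22, 21, 6, 18] -> max=22
step 5: append 8 -> window=[21, 6, 18, 8] -> max=21
step 6: append 5 -> window=[6, 18, 8, 5] -> max=18
step 7: append 5 -> window=[18, 8, 5, 5] -> max=18
Window #4 max = 18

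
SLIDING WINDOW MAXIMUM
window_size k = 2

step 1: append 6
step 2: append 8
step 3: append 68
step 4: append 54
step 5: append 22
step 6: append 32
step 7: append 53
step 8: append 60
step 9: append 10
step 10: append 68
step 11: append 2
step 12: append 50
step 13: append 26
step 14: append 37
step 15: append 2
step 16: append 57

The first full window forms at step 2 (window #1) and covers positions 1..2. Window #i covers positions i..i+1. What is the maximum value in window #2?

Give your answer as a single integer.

step 1: append 6 -> window=[6] (not full yet)
step 2: append 8 -> window=[6, 8] -> max=8
step 3: append 68 -> window=[8, 68] -> max=68
Window #2 max = 68

Answer: 68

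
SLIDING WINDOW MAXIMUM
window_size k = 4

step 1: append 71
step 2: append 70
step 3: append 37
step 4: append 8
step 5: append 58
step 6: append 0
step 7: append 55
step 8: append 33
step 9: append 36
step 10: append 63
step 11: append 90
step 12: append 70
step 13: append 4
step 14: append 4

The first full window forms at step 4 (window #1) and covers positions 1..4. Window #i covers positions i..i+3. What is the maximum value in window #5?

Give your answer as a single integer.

Answer: 58

Derivation:
step 1: append 71 -> window=[71] (not full yet)
step 2: append 70 -> window=[71, 70] (not full yet)
step 3: append 37 -> window=[71, 70, 37] (not full yet)
step 4: append 8 -> window=[71, 70, 37, 8] -> max=71
step 5: append 58 -> window=[70, 37, 8, 58] -> max=70
step 6: append 0 -> window=[37, 8, 58, 0] -> max=58
step 7: append 55 -> window=[8, 58, 0, 55] -> max=58
step 8: append 33 -> window=[58, 0, 55, 33] -> max=58
Window #5 max = 58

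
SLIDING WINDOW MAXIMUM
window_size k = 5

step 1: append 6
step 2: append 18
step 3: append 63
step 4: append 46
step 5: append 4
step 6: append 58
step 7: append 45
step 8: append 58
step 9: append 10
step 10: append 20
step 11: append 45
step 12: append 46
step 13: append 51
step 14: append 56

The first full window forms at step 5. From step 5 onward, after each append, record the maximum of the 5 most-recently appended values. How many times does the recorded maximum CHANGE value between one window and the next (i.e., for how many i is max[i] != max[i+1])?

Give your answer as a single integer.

Answer: 3

Derivation:
step 1: append 6 -> window=[6] (not full yet)
step 2: append 18 -> window=[6, 18] (not full yet)
step 3: append 63 -> window=[6, 18, 63] (not full yet)
step 4: append 46 -> window=[6, 18, 63, 46] (not full yet)
step 5: append 4 -> window=[6, 18, 63, 46, 4] -> max=63
step 6: append 58 -> window=[18, 63, 46, 4, 58] -> max=63
step 7: append 45 -> window=[63, 46, 4, 58, 45] -> max=63
step 8: append 58 -> window=[46, 4, 58, 45, 58] -> max=58
step 9: append 10 -> window=[4, 58, 45, 58, 10] -> max=58
step 10: append 20 -> window=[58, 45, 58, 10, 20] -> max=58
step 11: append 45 -> window=[45, 58, 10, 20, 45] -> max=58
step 12: append 46 -> window=[58, 10, 20, 45, 46] -> max=58
step 13: append 51 -> window=[10, 20, 45, 46, 51] -> max=51
step 14: append 56 -> window=[20, 45, 46, 51, 56] -> max=56
Recorded maximums: 63 63 63 58 58 58 58 58 51 56
Changes between consecutive maximums: 3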